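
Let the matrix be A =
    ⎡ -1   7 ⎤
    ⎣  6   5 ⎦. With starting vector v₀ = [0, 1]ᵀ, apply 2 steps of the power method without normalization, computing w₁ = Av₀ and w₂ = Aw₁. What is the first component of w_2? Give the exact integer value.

28

w1 = Av₀ = (7, 5)
w2 = Aw1 = (28, 67)
The requested component of w2 is 28.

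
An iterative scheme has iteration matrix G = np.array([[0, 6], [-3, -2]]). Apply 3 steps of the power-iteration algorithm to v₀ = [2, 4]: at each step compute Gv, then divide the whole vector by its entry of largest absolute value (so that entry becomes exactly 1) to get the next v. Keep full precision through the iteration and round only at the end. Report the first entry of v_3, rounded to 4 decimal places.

Gv0 = (24.00000, -14.00000); divide by 24.00000 → v1 = (1.00000, -0.58333)
Gv1 = (-3.50000, -1.83333); divide by -3.50000 → v2 = (1.00000, 0.52381)
Gv2 = (3.14286, -4.04762); divide by -4.04762 → v3 = (-0.77647, 1.00000)
Requested entry of v3: -264/340 = -0.7765

-0.7765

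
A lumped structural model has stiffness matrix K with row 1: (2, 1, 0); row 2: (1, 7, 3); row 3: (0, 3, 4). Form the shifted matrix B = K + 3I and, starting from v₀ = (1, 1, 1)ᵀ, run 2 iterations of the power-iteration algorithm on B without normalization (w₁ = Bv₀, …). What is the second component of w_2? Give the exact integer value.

B = K + 3I has rows (5, 1, 0); (1, 10, 3); (0, 3, 7)
w1 = Bv₀ = (5·1 + 1·1 + 0·1; 1·1 + 10·1 + 3·1; 0·1 + 3·1 + 7·1) = (6, 14, 10)
w2 = Bw1 = (5·6 + 1·14 + 0·10; 1·6 + 10·14 + 3·10; 0·6 + 3·14 + 7·10) = (44, 176, 112)
Requested component of w2: 176

176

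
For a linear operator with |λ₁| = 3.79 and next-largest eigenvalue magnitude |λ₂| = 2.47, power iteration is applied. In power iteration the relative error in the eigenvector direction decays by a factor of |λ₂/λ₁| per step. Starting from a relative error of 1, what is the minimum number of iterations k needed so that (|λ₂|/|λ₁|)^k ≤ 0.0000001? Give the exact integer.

38

|λ₂/λ₁| = 2.47/3.79 = 0.65172
Need k ≥ ln(0.0000001) / ln(0.65172) = -16.1181 / -0.4281 ≈ 37.646
Smallest integer k satisfying the bound: 38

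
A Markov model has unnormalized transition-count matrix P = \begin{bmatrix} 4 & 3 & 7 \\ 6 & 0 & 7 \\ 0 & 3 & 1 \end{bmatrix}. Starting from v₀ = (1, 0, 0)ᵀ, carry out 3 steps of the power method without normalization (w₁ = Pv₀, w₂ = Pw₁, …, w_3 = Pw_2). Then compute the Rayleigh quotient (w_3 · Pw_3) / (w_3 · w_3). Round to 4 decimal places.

8.5481

w1 = Pv₀ = (4·1 + 3·0 + 7·0; 6·1 + 0·0 + 7·0; 0·1 + 3·0 + 1·0) = (4, 6, 0)
w2 = Pw1 = (4·4 + 3·6 + 7·0; 6·4 + 0·6 + 7·0; 0·4 + 3·6 + 1·0) = (34, 24, 18)
w3 = Pw2 = (334, 330, 90)
Pw3 = (2956, 2634, 1080)
w3·Pw3 = 334·2956 + 330·2634 + 90·1080 = 1953724; w3·w3 = 334·334 + 330·330 + 90·90 = 228556
λ ≈ 1953724/228556 = 8.5481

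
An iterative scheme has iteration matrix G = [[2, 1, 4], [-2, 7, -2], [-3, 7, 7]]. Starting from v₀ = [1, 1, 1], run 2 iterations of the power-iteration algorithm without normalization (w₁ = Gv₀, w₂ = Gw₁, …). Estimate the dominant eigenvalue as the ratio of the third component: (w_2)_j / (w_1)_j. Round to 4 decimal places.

7.0000

w1 = Gv₀ = (2·1 + 1·1 + 4·1; (-2)·1 + 7·1 + (-2)·1; (-3)·1 + 7·1 + 7·1) = (7, 3, 11)
w2 = Gw1 = (2·7 + 1·3 + 4·11; (-2)·7 + 7·3 + (-2)·11; (-3)·7 + 7·3 + 7·11) = (61, -15, 77)
Ratio at component: 77 / 11 = 7.0000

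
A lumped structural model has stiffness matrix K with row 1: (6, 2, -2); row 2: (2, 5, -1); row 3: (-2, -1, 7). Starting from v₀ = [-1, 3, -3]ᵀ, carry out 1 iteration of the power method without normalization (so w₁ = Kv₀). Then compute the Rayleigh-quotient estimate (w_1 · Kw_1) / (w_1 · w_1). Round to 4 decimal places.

8.3763

w1 = Kv₀ = (6·(-1) + 2·3 + (-2)·(-3); 2·(-1) + 5·3 + (-1)·(-3); (-2)·(-1) + (-1)·3 + 7·(-3)) = (6, 16, -22)
Kw1 = (112, 114, -182)
w1·Kw1 = 6·112 + 16·114 + (-22)·(-182) = 6500; w1·w1 = 6·6 + 16·16 + (-22)·(-22) = 776
λ ≈ 6500/776 = 8.3763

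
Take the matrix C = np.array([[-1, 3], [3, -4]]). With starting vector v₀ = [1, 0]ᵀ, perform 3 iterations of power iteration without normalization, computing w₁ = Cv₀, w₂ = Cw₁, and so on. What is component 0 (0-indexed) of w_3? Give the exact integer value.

w1 = Cv₀ = ((-1)·1 + 3·0; 3·1 + (-4)·0) = (-1, 3)
w2 = Cw1 = ((-1)·(-1) + 3·3; 3·(-1) + (-4)·3) = (10, -15)
w3 = Cw2 = (-55, 90)
The requested component of w3 is -55.

-55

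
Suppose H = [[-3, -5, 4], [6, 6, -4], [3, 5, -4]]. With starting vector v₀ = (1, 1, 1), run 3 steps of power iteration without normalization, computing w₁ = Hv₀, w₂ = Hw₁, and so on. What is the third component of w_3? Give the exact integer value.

w1 = Hv₀ = (-4, 8, 4)
w2 = Hw1 = (-12, 8, 12)
w3 = Hw2 = (44, -72, -44)
The requested component of w3 is -44.

-44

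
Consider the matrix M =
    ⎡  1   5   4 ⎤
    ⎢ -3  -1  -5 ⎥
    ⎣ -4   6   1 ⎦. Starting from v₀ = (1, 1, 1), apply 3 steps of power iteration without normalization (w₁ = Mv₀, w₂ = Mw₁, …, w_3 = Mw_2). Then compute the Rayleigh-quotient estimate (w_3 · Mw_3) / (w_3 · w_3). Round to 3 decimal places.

λ ≈ -1.029

w1 = Mv₀ = (1·1 + 5·1 + 4·1; (-3)·1 + (-1)·1 + (-5)·1; (-4)·1 + 6·1 + 1·1) = (10, -9, 3)
w2 = Mw1 = (1·10 + 5·(-9) + 4·3; (-3)·10 + (-1)·(-9) + (-5)·3; (-4)·10 + 6·(-9) + 1·3) = (-23, -36, -91)
w3 = Mw2 = (-567, 560, -215)
Mw3 = (1373, 2216, 5413)
w3·Mw3 = (-567)·1373 + 560·2216 + (-215)·5413 = -701326; w3·w3 = (-567)·(-567) + 560·560 + (-215)·(-215) = 681314
λ ≈ -701326/681314 = -1.029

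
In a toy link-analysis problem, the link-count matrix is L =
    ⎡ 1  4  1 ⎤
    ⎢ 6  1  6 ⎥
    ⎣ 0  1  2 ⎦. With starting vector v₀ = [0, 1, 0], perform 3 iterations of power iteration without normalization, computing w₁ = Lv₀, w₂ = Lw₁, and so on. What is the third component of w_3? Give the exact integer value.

w1 = Lv₀ = (4, 1, 1)
w2 = Lw1 = (9, 31, 3)
w3 = Lw2 = (136, 103, 37)
The requested component of w3 is 37.

37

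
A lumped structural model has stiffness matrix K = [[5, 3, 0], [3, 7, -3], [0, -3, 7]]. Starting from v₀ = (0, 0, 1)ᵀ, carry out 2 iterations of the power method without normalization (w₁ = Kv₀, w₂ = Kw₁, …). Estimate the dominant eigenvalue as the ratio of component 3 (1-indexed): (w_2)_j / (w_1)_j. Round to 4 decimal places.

w1 = Kv₀ = (5·0 + 3·0 + 0·1; 3·0 + 7·0 + (-3)·1; 0·0 + (-3)·0 + 7·1) = (0, -3, 7)
w2 = Kw1 = (5·0 + 3·(-3) + 0·7; 3·0 + 7·(-3) + (-3)·7; 0·0 + (-3)·(-3) + 7·7) = (-9, -42, 58)
Ratio at component: 58 / 7 = 8.2857

8.2857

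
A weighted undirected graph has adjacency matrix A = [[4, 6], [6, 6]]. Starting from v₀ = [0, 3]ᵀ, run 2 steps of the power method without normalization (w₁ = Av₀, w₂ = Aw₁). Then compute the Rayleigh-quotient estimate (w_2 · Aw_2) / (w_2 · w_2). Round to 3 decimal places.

w1 = Av₀ = (18, 18)
w2 = Aw1 = (180, 216)
Aw2 = (2016, 2376)
w2·Aw2 = 180·2016 + 216·2376 = 876096; w2·w2 = 180·180 + 216·216 = 79056
λ ≈ 876096/79056 = 11.082

λ ≈ 11.082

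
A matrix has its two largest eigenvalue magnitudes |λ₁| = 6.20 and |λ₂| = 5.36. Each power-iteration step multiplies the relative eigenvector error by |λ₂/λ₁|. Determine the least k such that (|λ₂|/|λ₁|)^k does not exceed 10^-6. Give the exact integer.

|λ₂/λ₁| = 5.36/6.20 = 0.86452
Need k ≥ ln(10^-6) / ln(0.86452) = -13.8155 / -0.1456 ≈ 94.896
Smallest integer k satisfying the bound: 95

95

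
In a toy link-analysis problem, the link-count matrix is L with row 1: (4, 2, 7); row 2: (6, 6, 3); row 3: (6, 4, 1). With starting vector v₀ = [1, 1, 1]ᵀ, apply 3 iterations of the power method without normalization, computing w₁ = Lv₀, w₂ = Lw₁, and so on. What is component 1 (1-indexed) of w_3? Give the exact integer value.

w1 = Lv₀ = (4·1 + 2·1 + 7·1; 6·1 + 6·1 + 3·1; 6·1 + 4·1 + 1·1) = (13, 15, 11)
w2 = Lw1 = (4·13 + 2·15 + 7·11; 6·13 + 6·15 + 3·11; 6·13 + 4·15 + 1·11) = (159, 201, 149)
w3 = Lw2 = (2081, 2607, 1907)
The requested component of w3 is 2081.

2081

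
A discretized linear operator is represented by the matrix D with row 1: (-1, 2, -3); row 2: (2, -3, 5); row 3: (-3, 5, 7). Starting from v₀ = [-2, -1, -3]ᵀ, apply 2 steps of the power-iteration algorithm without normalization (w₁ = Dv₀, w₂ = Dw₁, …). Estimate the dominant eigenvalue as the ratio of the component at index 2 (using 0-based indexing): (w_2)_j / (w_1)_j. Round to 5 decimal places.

λ ≈ 12.35000

w1 = Dv₀ = (9, -16, -20)
w2 = Dw1 = (19, -34, -247)
Ratio at component: -247 / -20 = 12.35000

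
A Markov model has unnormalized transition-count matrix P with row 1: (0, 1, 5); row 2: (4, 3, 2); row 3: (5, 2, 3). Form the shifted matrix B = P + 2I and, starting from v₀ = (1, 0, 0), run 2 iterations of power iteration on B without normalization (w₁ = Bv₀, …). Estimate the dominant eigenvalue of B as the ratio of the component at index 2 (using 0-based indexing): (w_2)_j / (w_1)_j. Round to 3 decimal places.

B = P + 2I has rows (2, 1, 5); (4, 5, 2); (5, 2, 5)
w1 = Bv₀ = (2, 4, 5)
w2 = Bw1 = (33, 38, 43)
Ratio: 43/5 = 8.600

μ ≈ 8.600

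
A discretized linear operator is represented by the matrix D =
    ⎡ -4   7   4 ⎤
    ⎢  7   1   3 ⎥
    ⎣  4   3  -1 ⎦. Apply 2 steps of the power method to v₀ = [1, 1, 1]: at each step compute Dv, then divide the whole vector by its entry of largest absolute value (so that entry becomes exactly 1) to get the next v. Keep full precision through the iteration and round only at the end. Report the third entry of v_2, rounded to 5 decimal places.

0.70513

Dv0 = (7.000000, 11.000000, 6.000000); divide by 11.000000 → v1 = (0.636364, 1.000000, 0.545455)
Dv1 = (6.636364, 7.090909, 5.000000); divide by 7.090909 → v2 = (0.935897, 1.000000, 0.705128)
Requested entry of v2: 55/78 = 0.70513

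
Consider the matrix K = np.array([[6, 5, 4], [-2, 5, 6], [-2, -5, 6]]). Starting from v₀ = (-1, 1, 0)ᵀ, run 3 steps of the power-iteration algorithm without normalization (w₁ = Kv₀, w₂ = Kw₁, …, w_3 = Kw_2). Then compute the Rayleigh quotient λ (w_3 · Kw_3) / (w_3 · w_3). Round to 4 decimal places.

w1 = Kv₀ = (-1, 7, -3)
w2 = Kw1 = (17, 19, -51)
w3 = Kw2 = (-7, -245, -435)
Kw3 = (-3007, -3821, -1371)
w3·Kw3 = (-7)·(-3007) + (-245)·(-3821) + (-435)·(-1371) = 1553579; w3·w3 = (-7)·(-7) + (-245)·(-245) + (-435)·(-435) = 249299
λ ≈ 1553579/249299 = 6.2318

λ ≈ 6.2318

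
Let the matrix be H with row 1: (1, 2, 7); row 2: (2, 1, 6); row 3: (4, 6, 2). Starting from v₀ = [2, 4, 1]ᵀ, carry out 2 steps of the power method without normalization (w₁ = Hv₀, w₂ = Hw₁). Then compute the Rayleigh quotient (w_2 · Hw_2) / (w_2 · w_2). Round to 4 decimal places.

w1 = Hv₀ = (1·2 + 2·4 + 7·1; 2·2 + 1·4 + 6·1; 4·2 + 6·4 + 2·1) = (17, 14, 34)
w2 = Hw1 = (1·17 + 2·14 + 7·34; 2·17 + 1·14 + 6·34; 4·17 + 6·14 + 2·34) = (283, 252, 220)
Hw2 = (2327, 2138, 3084)
w2·Hw2 = 283·2327 + 252·2138 + 220·3084 = 1875797; w2·w2 = 283·283 + 252·252 + 220·220 = 191993
λ ≈ 1875797/191993 = 9.7701

9.7701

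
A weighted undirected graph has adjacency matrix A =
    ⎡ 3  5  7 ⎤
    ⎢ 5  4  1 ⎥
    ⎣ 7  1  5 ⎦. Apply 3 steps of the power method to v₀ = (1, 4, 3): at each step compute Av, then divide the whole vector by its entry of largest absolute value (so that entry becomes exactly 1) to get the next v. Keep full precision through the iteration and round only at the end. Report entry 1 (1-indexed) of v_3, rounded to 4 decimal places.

1.0000

Av0 = (44.00000, 24.00000, 26.00000); divide by 44.00000 → v1 = (1.00000, 0.54545, 0.59091)
Av1 = (9.86364, 7.77273, 10.50000); divide by 10.50000 → v2 = (0.93939, 0.74026, 1.00000)
Av2 = (13.51948, 8.65801, 12.31602); divide by 13.51948 → v3 = (1.00000, 0.64041, 0.91098)
Requested entry of v3: 6246/6246 = 1.0000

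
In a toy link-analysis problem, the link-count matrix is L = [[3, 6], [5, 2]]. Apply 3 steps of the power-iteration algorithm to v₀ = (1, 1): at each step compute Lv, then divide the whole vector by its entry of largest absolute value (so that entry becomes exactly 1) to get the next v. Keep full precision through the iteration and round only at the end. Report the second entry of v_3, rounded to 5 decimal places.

0.82531

Lv0 = (9.000000, 7.000000); divide by 9.000000 → v1 = (1.000000, 0.777778)
Lv1 = (7.666667, 6.555556); divide by 7.666667 → v2 = (1.000000, 0.855072)
Lv2 = (8.130435, 6.710145); divide by 8.130435 → v3 = (1.000000, 0.825312)
Requested entry of v3: 463/561 = 0.82531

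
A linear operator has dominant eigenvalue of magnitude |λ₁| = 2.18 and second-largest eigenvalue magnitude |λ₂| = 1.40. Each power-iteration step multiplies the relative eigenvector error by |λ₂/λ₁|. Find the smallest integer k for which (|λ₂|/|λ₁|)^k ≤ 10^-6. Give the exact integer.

32

|λ₂/λ₁| = 1.40/2.18 = 0.64220
Need k ≥ ln(10^-6) / ln(0.64220) = -13.8155 / -0.4429 ≈ 31.197
Smallest integer k satisfying the bound: 32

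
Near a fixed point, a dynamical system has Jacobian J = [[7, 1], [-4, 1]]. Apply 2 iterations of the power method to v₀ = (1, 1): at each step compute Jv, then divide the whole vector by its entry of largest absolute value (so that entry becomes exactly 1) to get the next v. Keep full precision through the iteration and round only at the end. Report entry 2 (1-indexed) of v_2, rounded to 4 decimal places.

-0.6604

Jv0 = (8.00000, -3.00000); divide by 8.00000 → v1 = (1.00000, -0.37500)
Jv1 = (6.62500, -4.37500); divide by 6.62500 → v2 = (1.00000, -0.66038)
Requested entry of v2: -35/53 = -0.6604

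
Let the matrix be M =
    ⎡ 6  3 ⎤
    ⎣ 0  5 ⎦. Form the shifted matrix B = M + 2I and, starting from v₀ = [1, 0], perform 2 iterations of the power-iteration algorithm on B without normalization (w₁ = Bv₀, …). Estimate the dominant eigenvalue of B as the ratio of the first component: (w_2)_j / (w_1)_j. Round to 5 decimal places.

μ ≈ 8.00000

B = M + 2I has rows (8, 3); (0, 7)
w1 = Bv₀ = (8·1 + 3·0; 0·1 + 7·0) = (8, 0)
w2 = Bw1 = (8·8 + 3·0; 0·8 + 7·0) = (64, 0)
Ratio: 64/8 = 8.00000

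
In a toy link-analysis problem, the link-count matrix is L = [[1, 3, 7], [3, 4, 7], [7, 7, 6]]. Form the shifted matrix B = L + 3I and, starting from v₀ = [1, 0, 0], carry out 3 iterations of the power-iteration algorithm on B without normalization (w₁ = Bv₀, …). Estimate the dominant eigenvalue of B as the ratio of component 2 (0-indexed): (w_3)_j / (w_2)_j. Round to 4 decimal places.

B = L + 3I has rows (4, 3, 7); (3, 7, 7); (7, 7, 9)
w1 = Bv₀ = (4·1 + 3·0 + 7·0; 3·1 + 7·0 + 7·0; 7·1 + 7·0 + 9·0) = (4, 3, 7)
w2 = Bw1 = (4·4 + 3·3 + 7·7; 3·4 + 7·3 + 7·7; 7·4 + 7·3 + 9·7) = (74, 82, 112)
w3 = Bw2 = (1326, 1580, 2100)
Ratio: 2100/112 = 18.7500

μ ≈ 18.7500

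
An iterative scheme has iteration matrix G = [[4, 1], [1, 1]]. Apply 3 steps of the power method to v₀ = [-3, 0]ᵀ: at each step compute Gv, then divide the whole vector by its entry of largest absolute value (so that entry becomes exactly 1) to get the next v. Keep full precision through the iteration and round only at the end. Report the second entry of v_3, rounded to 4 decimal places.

Gv0 = (-12.00000, -3.00000); divide by -12.00000 → v1 = (1.00000, 0.25000)
Gv1 = (4.25000, 1.25000); divide by 4.25000 → v2 = (1.00000, 0.29412)
Gv2 = (4.29412, 1.29412); divide by 4.29412 → v3 = (1.00000, 0.30137)
Requested entry of v3: -66/-219 = 0.3014

0.3014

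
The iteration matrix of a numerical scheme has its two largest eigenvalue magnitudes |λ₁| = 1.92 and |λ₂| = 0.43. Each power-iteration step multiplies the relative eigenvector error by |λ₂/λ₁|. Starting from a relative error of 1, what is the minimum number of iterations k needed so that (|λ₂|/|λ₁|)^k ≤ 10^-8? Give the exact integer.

13

|λ₂/λ₁| = 0.43/1.92 = 0.22396
Need k ≥ ln(10^-8) / ln(0.22396) = -18.4207 / -1.4963 ≈ 12.311
Smallest integer k satisfying the bound: 13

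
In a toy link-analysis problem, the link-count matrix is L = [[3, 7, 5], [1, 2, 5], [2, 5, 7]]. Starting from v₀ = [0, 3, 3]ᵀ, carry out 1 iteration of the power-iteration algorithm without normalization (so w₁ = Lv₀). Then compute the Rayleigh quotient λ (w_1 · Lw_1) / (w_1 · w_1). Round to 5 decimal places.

w1 = Lv₀ = (36, 21, 36)
Lw1 = (435, 258, 429)
w1·Lw1 = 36·435 + 21·258 + 36·429 = 36522; w1·w1 = 36·36 + 21·21 + 36·36 = 3033
λ ≈ 36522/3033 = 12.04154

12.04154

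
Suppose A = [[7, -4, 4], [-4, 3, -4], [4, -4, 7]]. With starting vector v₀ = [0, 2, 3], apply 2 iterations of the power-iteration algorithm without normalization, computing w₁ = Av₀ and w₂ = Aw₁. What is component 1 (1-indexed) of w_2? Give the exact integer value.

w1 = Av₀ = (7·0 + (-4)·2 + 4·3; (-4)·0 + 3·2 + (-4)·3; 4·0 + (-4)·2 + 7·3) = (4, -6, 13)
w2 = Aw1 = (7·4 + (-4)·(-6) + 4·13; (-4)·4 + 3·(-6) + (-4)·13; 4·4 + (-4)·(-6) + 7·13) = (104, -86, 131)
The requested component of w2 is 104.

104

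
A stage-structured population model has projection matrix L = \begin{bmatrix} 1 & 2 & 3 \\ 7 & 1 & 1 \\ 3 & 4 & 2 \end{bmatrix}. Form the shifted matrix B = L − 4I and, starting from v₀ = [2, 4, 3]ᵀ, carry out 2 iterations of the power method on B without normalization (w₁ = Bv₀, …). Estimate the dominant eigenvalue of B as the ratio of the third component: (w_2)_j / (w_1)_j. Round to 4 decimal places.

B = L − 4I has rows (-3, 2, 3); (7, -3, 1); (3, 4, -2)
w1 = Bv₀ = (11, 5, 16)
w2 = Bw1 = (25, 78, 21)
Ratio: 21/16 = 1.3125

μ ≈ 1.3125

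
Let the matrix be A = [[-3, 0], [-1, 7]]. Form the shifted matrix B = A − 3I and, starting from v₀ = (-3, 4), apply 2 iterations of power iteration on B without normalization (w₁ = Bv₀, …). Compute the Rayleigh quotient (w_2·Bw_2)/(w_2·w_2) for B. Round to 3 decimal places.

B = A − 3I has rows (-6, 0); (-1, 4)
w1 = Bv₀ = (18, 19)
w2 = Bw1 = (-108, 58)
Bw2 = (648, 340)
w2·Bw2 = -50264; w2·w2 = 15028; μ ≈ -50264/15028 = -3.345

-3.345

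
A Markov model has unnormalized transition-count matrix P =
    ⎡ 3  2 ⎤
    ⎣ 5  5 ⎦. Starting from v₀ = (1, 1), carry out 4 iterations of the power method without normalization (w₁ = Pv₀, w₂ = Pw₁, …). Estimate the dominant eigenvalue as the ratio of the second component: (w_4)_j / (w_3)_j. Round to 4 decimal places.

λ ≈ 7.3182

w1 = Pv₀ = (5, 10)
w2 = Pw1 = (35, 75)
w3 = Pw2 = (255, 550)
w4 = Pw3 = (1865, 4025)
Ratio at component: 4025 / 550 = 7.3182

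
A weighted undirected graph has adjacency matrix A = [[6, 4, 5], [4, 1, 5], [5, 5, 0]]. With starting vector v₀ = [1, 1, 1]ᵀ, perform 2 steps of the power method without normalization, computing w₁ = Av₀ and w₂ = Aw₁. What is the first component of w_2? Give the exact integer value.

180

w1 = Av₀ = (6·1 + 4·1 + 5·1; 4·1 + 1·1 + 5·1; 5·1 + 5·1 + 0·1) = (15, 10, 10)
w2 = Aw1 = (6·15 + 4·10 + 5·10; 4·15 + 1·10 + 5·10; 5·15 + 5·10 + 0·10) = (180, 120, 125)
The requested component of w2 is 180.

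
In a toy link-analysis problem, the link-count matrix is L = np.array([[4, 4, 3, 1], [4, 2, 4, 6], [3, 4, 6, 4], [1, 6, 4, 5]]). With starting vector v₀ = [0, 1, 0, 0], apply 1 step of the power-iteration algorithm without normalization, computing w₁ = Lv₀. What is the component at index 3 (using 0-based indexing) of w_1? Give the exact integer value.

w1 = Lv₀ = (4·0 + 4·1 + 3·0 + 1·0; 4·0 + 2·1 + 4·0 + 6·0; 3·0 + 4·1 + 6·0 + 4·0; 1·0 + 6·1 + 4·0 + 5·0) = (4, 2, 4, 6)
The requested component of w1 is 6.

6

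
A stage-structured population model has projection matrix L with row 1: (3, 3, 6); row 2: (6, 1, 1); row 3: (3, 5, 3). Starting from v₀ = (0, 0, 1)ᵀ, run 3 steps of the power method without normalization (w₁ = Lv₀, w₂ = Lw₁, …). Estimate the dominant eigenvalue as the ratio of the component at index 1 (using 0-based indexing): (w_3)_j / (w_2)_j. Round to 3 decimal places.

7.650

w1 = Lv₀ = (3·0 + 3·0 + 6·1; 6·0 + 1·0 + 1·1; 3·0 + 5·0 + 3·1) = (6, 1, 3)
w2 = Lw1 = (3·6 + 3·1 + 6·3; 6·6 + 1·1 + 1·3; 3·6 + 5·1 + 3·3) = (39, 40, 32)
w3 = Lw2 = (429, 306, 413)
Ratio at component: 306 / 40 = 7.650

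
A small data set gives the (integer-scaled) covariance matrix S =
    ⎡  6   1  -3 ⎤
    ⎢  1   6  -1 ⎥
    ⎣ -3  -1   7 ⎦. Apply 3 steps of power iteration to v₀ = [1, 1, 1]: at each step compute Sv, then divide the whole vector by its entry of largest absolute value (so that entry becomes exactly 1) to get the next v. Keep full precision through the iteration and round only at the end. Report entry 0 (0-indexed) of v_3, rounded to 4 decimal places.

Sv0 = (4.00000, 6.00000, 3.00000); divide by 6.00000 → v1 = (0.66667, 1.00000, 0.50000)
Sv1 = (3.50000, 6.16667, 0.50000); divide by 6.16667 → v2 = (0.56757, 1.00000, 0.08108)
Sv2 = (4.16216, 6.48649, -2.13514); divide by 6.48649 → v3 = (0.64167, 1.00000, -0.32917)
Requested entry of v3: 154/240 = 0.6417

0.6417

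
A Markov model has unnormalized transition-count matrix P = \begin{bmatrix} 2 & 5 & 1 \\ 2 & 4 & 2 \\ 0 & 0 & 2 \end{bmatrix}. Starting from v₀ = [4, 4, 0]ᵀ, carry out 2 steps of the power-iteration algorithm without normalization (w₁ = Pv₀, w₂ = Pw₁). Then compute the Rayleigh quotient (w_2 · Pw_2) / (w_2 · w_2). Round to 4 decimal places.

w1 = Pv₀ = (28, 24, 0)
w2 = Pw1 = (176, 152, 0)
Pw2 = (1112, 960, 0)
w2·Pw2 = 176·1112 + 152·960 + 0·0 = 341632; w2·w2 = 176·176 + 152·152 + 0·0 = 54080
λ ≈ 341632/54080 = 6.3172

6.3172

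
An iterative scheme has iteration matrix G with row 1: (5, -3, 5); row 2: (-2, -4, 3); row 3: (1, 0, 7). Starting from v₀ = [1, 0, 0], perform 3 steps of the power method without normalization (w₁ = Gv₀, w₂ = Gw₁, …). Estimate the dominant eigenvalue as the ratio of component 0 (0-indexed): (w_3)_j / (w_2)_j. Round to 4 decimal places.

w1 = Gv₀ = (5, -2, 1)
w2 = Gw1 = (36, 1, 12)
w3 = Gw2 = (237, -40, 120)
Ratio at component: 237 / 36 = 6.5833

6.5833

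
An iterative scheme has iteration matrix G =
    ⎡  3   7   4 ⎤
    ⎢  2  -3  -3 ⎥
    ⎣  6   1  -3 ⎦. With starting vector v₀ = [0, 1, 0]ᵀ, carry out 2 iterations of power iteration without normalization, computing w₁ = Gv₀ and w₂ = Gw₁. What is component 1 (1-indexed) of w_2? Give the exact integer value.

4

w1 = Gv₀ = (7, -3, 1)
w2 = Gw1 = (4, 20, 36)
The requested component of w2 is 4.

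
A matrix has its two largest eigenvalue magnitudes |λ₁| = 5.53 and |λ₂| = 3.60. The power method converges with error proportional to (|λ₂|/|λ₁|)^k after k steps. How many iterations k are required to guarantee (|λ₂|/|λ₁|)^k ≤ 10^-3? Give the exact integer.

|λ₂/λ₁| = 3.60/5.53 = 0.65099
Need k ≥ ln(10^-3) / ln(0.65099) = -6.9078 / -0.4293 ≈ 16.092
Smallest integer k satisfying the bound: 17

17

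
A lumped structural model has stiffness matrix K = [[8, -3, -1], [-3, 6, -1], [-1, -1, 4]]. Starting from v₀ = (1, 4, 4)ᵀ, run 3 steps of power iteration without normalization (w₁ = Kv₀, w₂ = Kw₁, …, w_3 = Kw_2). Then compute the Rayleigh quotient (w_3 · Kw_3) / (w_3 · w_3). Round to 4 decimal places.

10.1498

w1 = Kv₀ = (8·1 + (-3)·4 + (-1)·4; (-3)·1 + 6·4 + (-1)·4; (-1)·1 + (-1)·4 + 4·4) = (-8, 17, 11)
w2 = Kw1 = (8·(-8) + (-3)·17 + (-1)·11; (-3)·(-8) + 6·17 + (-1)·11; (-1)·(-8) + (-1)·17 + 4·11) = (-126, 115, 35)
w3 = Kw2 = (-1388, 1033, 151)
Kw3 = (-14354, 10211, 959)
w3·Kw3 = (-1388)·(-14354) + 1033·10211 + 151·959 = 30616124; w3·w3 = (-1388)·(-1388) + 1033·1033 + 151·151 = 3016434
λ ≈ 30616124/3016434 = 10.1498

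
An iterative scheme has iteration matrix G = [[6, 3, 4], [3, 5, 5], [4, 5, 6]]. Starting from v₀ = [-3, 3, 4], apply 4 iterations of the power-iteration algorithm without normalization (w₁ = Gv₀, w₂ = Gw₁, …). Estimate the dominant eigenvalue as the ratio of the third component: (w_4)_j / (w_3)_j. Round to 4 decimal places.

w1 = Gv₀ = (6·(-3) + 3·3 + 4·4; 3·(-3) + 5·3 + 5·4; 4·(-3) + 5·3 + 6·4) = (7, 26, 27)
w2 = Gw1 = (6·7 + 3·26 + 4·27; 3·7 + 5·26 + 5·27; 4·7 + 5·26 + 6·27) = (228, 286, 320)
w3 = Gw2 = (3506, 3714, 4262)
w4 = Gw3 = (49226, 50398, 58166)
Ratio at component: 58166 / 4262 = 13.6476

13.6476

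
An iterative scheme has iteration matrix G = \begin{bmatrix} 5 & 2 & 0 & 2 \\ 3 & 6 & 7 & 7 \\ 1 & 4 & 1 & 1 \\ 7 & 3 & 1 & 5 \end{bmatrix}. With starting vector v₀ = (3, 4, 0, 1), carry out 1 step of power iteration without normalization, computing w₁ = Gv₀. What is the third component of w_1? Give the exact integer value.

w1 = Gv₀ = (25, 40, 20, 38)
The requested component of w1 is 20.

20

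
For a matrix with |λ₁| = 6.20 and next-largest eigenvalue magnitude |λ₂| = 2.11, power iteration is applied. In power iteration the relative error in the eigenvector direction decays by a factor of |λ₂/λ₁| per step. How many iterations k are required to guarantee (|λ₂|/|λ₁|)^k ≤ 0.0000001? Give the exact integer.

|λ₂/λ₁| = 2.11/6.20 = 0.34032
Need k ≥ ln(0.0000001) / ln(0.34032) = -16.1181 / -1.0779 ≈ 14.954
Smallest integer k satisfying the bound: 15

15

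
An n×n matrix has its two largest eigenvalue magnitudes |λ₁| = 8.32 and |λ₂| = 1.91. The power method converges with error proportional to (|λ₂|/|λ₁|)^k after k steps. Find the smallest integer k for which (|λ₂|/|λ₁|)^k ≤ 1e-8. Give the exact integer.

13

|λ₂/λ₁| = 1.91/8.32 = 0.22957
Need k ≥ ln(1e-8) / ln(0.22957) = -18.4207 / -1.4716 ≈ 12.518
Smallest integer k satisfying the bound: 13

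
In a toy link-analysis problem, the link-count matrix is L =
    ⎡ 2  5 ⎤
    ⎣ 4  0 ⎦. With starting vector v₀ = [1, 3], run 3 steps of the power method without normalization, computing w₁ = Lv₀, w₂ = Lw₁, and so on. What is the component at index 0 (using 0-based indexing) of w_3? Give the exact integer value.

w1 = Lv₀ = (2·1 + 5·3; 4·1 + 0·3) = (17, 4)
w2 = Lw1 = (2·17 + 5·4; 4·17 + 0·4) = (54, 68)
w3 = Lw2 = (448, 216)
The requested component of w3 is 448.

448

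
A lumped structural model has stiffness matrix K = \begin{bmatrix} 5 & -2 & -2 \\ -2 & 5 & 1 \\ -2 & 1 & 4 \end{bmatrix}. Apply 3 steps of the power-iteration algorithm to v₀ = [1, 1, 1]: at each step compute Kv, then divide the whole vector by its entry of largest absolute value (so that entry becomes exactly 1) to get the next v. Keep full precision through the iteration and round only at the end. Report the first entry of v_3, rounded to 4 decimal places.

-0.8394

Kv0 = (1.00000, 4.00000, 3.00000); divide by 4.00000 → v1 = (0.25000, 1.00000, 0.75000)
Kv1 = (-2.25000, 5.25000, 3.50000); divide by 5.25000 → v2 = (-0.42857, 1.00000, 0.66667)
Kv2 = (-5.47619, 6.52381, 4.52381); divide by 6.52381 → v3 = (-0.83942, 1.00000, 0.69343)
Requested entry of v3: -115/137 = -0.8394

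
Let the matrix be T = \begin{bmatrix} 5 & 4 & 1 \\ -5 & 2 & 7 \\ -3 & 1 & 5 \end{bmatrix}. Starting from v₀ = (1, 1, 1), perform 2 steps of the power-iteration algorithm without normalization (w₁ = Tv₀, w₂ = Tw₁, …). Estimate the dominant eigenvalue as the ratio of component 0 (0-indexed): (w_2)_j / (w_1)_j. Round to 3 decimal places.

w1 = Tv₀ = (10, 4, 3)
w2 = Tw1 = (69, -21, -11)
Ratio at component: 69 / 10 = 6.900

6.900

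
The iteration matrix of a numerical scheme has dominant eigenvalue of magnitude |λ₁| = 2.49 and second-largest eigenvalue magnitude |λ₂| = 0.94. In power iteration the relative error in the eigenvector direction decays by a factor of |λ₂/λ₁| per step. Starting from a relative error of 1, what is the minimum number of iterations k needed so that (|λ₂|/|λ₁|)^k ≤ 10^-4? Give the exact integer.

|λ₂/λ₁| = 0.94/2.49 = 0.37751
Need k ≥ ln(10^-4) / ln(0.37751) = -9.2103 / -0.9742 ≈ 9.455
Smallest integer k satisfying the bound: 10

10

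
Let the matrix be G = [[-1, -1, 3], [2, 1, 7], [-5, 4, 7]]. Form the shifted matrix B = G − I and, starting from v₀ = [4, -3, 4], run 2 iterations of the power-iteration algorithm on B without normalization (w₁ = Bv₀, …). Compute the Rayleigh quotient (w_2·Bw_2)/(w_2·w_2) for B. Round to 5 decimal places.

μ ≈ -0.42624

B = G − I has rows (-2, -1, 3); (2, 0, 7); (-5, 4, 6)
w1 = Bv₀ = (7, 36, -8)
w2 = Bw1 = (-74, -42, 61)
Bw2 = (373, 279, 568)
w2·Bw2 = -4672; w2·w2 = 10961; μ ≈ -4672/10961 = -0.42624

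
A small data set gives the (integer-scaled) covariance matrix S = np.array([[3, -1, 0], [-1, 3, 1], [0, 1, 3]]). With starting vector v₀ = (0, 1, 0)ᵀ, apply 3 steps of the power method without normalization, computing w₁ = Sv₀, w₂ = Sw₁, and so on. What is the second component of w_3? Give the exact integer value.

w1 = Sv₀ = (3·0 + (-1)·1 + 0·0; (-1)·0 + 3·1 + 1·0; 0·0 + 1·1 + 3·0) = (-1, 3, 1)
w2 = Sw1 = (3·(-1) + (-1)·3 + 0·1; (-1)·(-1) + 3·3 + 1·1; 0·(-1) + 1·3 + 3·1) = (-6, 11, 6)
w3 = Sw2 = (-29, 45, 29)
The requested component of w3 is 45.

45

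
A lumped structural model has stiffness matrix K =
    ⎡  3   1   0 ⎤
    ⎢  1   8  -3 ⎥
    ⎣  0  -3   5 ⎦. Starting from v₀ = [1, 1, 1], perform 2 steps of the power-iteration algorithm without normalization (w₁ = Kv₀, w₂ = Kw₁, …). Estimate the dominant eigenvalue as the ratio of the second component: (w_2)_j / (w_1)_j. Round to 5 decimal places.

7.66667

w1 = Kv₀ = (4, 6, 2)
w2 = Kw1 = (18, 46, -8)
Ratio at component: 46 / 6 = 7.66667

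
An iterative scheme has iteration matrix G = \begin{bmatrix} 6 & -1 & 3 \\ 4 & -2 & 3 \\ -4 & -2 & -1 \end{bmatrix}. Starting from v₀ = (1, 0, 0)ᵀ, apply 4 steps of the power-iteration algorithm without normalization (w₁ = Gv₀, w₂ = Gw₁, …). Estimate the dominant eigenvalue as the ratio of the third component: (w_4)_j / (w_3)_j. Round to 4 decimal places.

0.7333

w1 = Gv₀ = (6·1 + (-1)·0 + 3·0; 4·1 + (-2)·0 + 3·0; (-4)·1 + (-2)·0 + (-1)·0) = (6, 4, -4)
w2 = Gw1 = (6·6 + (-1)·4 + 3·(-4); 4·6 + (-2)·4 + 3·(-4); (-4)·6 + (-2)·4 + (-1)·(-4)) = (20, 4, -28)
w3 = Gw2 = (32, -12, -60)
w4 = Gw3 = (24, -28, -44)
Ratio at component: -44 / -60 = 0.7333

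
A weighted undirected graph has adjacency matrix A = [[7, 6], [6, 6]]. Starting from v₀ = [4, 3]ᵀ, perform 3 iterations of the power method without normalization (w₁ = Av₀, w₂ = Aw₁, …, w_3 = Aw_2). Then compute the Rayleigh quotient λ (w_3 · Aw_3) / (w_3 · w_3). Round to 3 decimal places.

w1 = Av₀ = (7·4 + 6·3; 6·4 + 6·3) = (46, 42)
w2 = Aw1 = (7·46 + 6·42; 6·46 + 6·42) = (574, 528)
w3 = Aw2 = (7186, 6612)
Aw3 = (89974, 82788)
w3·Aw3 = 7186·89974 + 6612·82788 = 1193947420; w3·w3 = 7186·7186 + 6612·6612 = 95357140
λ ≈ 1193947420/95357140 = 12.521

12.521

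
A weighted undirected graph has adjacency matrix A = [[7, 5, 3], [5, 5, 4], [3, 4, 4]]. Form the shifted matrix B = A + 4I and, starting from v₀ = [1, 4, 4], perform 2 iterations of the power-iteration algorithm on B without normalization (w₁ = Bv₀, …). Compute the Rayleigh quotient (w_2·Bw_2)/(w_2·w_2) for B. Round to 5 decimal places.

B = A + 4I has rows (11, 5, 3); (5, 9, 4); (3, 4, 8)
w1 = Bv₀ = (43, 57, 51)
w2 = Bw1 = (911, 932, 765)
Bw2 = (16976, 16003, 12581)
w2·Bw2 = 40004397; w2·w2 = 2283770; μ ≈ 40004397/2283770 = 17.51682

17.51682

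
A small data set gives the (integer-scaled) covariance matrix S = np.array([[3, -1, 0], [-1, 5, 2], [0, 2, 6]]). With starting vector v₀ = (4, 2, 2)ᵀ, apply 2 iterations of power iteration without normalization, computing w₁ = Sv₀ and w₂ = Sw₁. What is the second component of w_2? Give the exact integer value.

72

w1 = Sv₀ = (3·4 + (-1)·2 + 0·2; (-1)·4 + 5·2 + 2·2; 0·4 + 2·2 + 6·2) = (10, 10, 16)
w2 = Sw1 = (3·10 + (-1)·10 + 0·16; (-1)·10 + 5·10 + 2·16; 0·10 + 2·10 + 6·16) = (20, 72, 116)
The requested component of w2 is 72.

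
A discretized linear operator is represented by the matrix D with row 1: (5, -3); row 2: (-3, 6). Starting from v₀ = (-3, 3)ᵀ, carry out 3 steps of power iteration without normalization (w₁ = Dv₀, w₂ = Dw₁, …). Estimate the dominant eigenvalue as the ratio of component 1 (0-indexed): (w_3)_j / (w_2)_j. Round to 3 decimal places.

w1 = Dv₀ = (5·(-3) + (-3)·3; (-3)·(-3) + 6·3) = (-24, 27)
w2 = Dw1 = (5·(-24) + (-3)·27; (-3)·(-24) + 6·27) = (-201, 234)
w3 = Dw2 = (-1707, 2007)
Ratio at component: 2007 / 234 = 8.577

8.577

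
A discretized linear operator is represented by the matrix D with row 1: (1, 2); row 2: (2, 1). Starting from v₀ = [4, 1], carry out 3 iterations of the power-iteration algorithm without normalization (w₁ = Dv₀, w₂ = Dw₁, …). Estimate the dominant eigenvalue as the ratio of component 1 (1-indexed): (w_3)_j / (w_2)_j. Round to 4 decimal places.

2.7500

w1 = Dv₀ = (6, 9)
w2 = Dw1 = (24, 21)
w3 = Dw2 = (66, 69)
Ratio at component: 66 / 24 = 2.7500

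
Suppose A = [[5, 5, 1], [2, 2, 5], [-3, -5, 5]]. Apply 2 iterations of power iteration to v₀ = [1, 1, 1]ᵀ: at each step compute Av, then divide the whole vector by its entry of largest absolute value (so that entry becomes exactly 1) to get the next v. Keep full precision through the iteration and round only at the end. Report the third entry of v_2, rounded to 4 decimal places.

-0.9588

Av0 = (11.00000, 9.00000, -3.00000); divide by 11.00000 → v1 = (1.00000, 0.81818, -0.27273)
Av1 = (8.81818, 2.27273, -8.45455); divide by 8.81818 → v2 = (1.00000, 0.25773, -0.95876)
Requested entry of v2: -93/97 = -0.9588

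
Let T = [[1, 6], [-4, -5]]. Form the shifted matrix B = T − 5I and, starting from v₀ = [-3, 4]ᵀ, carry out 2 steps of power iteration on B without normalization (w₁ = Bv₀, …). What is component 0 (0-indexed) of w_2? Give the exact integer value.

-312

B = T − 5I has rows (-4, 6); (-4, -10)
w1 = Bv₀ = (36, -28)
w2 = Bw1 = (-312, 136)
Requested component of w2: -312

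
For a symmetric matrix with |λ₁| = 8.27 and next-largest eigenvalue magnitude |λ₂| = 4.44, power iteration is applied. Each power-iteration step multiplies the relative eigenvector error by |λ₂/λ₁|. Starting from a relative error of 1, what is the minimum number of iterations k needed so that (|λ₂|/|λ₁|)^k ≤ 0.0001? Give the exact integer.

15

|λ₂/λ₁| = 4.44/8.27 = 0.53688
Need k ≥ ln(0.0001) / ln(0.53688) = -9.2103 / -0.6220 ≈ 14.808
Smallest integer k satisfying the bound: 15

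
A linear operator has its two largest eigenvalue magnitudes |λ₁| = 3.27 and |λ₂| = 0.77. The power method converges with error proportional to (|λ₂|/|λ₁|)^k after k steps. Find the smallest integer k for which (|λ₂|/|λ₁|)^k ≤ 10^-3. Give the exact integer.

5

|λ₂/λ₁| = 0.77/3.27 = 0.23547
Need k ≥ ln(10^-3) / ln(0.23547) = -6.9078 / -1.4462 ≈ 4.777
Smallest integer k satisfying the bound: 5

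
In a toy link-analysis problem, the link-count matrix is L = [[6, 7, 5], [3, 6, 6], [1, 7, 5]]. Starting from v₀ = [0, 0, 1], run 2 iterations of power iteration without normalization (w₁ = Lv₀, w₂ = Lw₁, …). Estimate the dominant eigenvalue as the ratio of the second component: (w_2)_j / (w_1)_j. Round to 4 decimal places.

13.5000

w1 = Lv₀ = (6·0 + 7·0 + 5·1; 3·0 + 6·0 + 6·1; 1·0 + 7·0 + 5·1) = (5, 6, 5)
w2 = Lw1 = (6·5 + 7·6 + 5·5; 3·5 + 6·6 + 6·5; 1·5 + 7·6 + 5·5) = (97, 81, 72)
Ratio at component: 81 / 6 = 13.5000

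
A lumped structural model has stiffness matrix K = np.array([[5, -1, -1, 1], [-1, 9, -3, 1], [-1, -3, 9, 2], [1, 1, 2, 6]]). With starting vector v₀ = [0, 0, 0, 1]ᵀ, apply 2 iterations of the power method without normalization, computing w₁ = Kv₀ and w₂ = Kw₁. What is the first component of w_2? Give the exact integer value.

8

w1 = Kv₀ = (1, 1, 2, 6)
w2 = Kw1 = (8, 8, 26, 42)
The requested component of w2 is 8.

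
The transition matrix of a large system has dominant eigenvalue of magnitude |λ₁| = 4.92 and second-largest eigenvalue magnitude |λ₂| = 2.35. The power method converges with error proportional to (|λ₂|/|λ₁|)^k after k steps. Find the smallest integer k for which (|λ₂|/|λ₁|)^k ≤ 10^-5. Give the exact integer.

16

|λ₂/λ₁| = 2.35/4.92 = 0.47764
Need k ≥ ln(10^-5) / ln(0.47764) = -11.5129 / -0.7389 ≈ 15.581
Smallest integer k satisfying the bound: 16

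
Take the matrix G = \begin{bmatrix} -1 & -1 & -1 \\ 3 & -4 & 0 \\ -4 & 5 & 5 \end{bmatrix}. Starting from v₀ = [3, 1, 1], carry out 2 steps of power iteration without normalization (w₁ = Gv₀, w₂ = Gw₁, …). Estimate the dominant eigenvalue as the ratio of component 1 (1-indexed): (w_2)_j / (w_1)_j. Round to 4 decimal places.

w1 = Gv₀ = (-5, 5, -2)
w2 = Gw1 = (2, -35, 35)
Ratio at component: 2 / -5 = -0.4000

-0.4000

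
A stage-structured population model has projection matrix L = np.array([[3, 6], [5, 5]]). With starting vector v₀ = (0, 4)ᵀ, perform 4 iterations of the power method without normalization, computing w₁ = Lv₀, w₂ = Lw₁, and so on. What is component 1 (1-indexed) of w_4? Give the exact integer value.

18048

w1 = Lv₀ = (24, 20)
w2 = Lw1 = (192, 220)
w3 = Lw2 = (1896, 2060)
w4 = Lw3 = (18048, 19780)
The requested component of w4 is 18048.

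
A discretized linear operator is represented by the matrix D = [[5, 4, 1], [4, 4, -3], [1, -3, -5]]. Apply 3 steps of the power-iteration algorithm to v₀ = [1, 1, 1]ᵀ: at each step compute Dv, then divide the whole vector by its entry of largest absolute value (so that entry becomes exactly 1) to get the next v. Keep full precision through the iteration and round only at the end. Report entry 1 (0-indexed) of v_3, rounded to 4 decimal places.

Dv0 = (10.00000, 5.00000, -7.00000); divide by 10.00000 → v1 = (1.00000, 0.50000, -0.70000)
Dv1 = (6.30000, 8.10000, 3.00000); divide by 8.10000 → v2 = (0.77778, 1.00000, 0.37037)
Dv2 = (8.25926, 6.00000, -4.07407); divide by 8.25926 → v3 = (1.00000, 0.72646, -0.49327)
Requested entry of v3: 486/669 = 0.7265

0.7265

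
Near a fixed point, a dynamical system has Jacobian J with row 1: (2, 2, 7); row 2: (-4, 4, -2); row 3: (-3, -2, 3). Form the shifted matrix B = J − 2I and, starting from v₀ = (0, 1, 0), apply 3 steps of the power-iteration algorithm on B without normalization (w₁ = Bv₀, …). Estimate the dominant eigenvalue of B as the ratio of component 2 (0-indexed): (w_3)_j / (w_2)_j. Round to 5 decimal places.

B = J − 2I has rows (0, 2, 7); (-4, 2, -2); (-3, -2, 1)
w1 = Bv₀ = (0·0 + 2·1 + 7·0; (-4)·0 + 2·1 + (-2)·0; (-3)·0 + (-2)·1 + 1·0) = (2, 2, -2)
w2 = Bw1 = (0·2 + 2·2 + 7·(-2); (-4)·2 + 2·2 + (-2)·(-2); (-3)·2 + (-2)·2 + 1·(-2)) = (-10, 0, -12)
w3 = Bw2 = (-84, 64, 18)
Ratio: 18/-12 = -1.50000

-1.50000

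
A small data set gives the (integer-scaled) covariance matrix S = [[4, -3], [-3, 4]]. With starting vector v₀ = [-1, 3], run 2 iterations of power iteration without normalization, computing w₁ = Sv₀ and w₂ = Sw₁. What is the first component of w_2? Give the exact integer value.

w1 = Sv₀ = (-13, 15)
w2 = Sw1 = (-97, 99)
The requested component of w2 is -97.

-97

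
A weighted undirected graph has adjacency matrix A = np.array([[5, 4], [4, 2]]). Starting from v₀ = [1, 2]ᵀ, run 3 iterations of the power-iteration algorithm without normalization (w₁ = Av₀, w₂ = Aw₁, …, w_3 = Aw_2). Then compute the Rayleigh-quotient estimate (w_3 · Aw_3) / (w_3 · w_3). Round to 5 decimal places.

w1 = Av₀ = (13, 8)
w2 = Aw1 = (97, 68)
w3 = Aw2 = (757, 524)
Aw3 = (5881, 4076)
w3·Aw3 = 757·5881 + 524·4076 = 6587741; w3·w3 = 757·757 + 524·524 = 847625
λ ≈ 6587741/847625 = 7.77200

7.77200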